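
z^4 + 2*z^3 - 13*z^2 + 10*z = z*(z - 2)*(z - 1)*(z + 5)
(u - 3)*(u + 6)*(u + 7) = u^3 + 10*u^2 + 3*u - 126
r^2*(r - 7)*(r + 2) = r^4 - 5*r^3 - 14*r^2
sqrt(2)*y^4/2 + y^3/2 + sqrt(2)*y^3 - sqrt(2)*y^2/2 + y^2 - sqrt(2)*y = y*(y + 2)*(y - sqrt(2)/2)*(sqrt(2)*y/2 + 1)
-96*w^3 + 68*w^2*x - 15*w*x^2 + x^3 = (-8*w + x)*(-4*w + x)*(-3*w + x)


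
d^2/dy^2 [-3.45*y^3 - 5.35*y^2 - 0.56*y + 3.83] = -20.7*y - 10.7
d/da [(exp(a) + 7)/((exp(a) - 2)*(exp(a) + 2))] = (-exp(2*a) - 14*exp(a) - 4)*exp(a)/(exp(4*a) - 8*exp(2*a) + 16)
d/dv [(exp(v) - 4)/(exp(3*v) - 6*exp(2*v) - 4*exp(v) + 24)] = ((exp(v) - 4)*(-3*exp(2*v) + 12*exp(v) + 4) + exp(3*v) - 6*exp(2*v) - 4*exp(v) + 24)*exp(v)/(exp(3*v) - 6*exp(2*v) - 4*exp(v) + 24)^2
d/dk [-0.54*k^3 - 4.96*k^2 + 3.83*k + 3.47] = -1.62*k^2 - 9.92*k + 3.83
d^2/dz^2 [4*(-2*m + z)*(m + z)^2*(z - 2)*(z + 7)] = -16*m^3 - 72*m^2*z - 120*m^2 + 80*z^3 + 240*z^2 - 336*z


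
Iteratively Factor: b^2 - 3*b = (b)*(b - 3)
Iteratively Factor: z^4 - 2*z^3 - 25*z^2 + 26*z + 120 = (z - 5)*(z^3 + 3*z^2 - 10*z - 24) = (z - 5)*(z - 3)*(z^2 + 6*z + 8) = (z - 5)*(z - 3)*(z + 2)*(z + 4)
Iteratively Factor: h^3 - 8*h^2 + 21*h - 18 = (h - 2)*(h^2 - 6*h + 9) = (h - 3)*(h - 2)*(h - 3)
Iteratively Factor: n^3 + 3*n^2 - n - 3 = (n + 1)*(n^2 + 2*n - 3) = (n - 1)*(n + 1)*(n + 3)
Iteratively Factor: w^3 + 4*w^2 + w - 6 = (w - 1)*(w^2 + 5*w + 6) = (w - 1)*(w + 2)*(w + 3)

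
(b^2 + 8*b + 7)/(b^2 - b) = (b^2 + 8*b + 7)/(b*(b - 1))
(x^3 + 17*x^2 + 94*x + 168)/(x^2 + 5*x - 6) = (x^2 + 11*x + 28)/(x - 1)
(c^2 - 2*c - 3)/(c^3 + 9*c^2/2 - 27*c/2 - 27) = 2*(c + 1)/(2*c^2 + 15*c + 18)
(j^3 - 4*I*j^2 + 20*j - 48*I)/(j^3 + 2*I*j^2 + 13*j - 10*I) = (j^2 - 2*I*j + 24)/(j^2 + 4*I*j + 5)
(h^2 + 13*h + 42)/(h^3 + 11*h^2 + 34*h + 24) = (h + 7)/(h^2 + 5*h + 4)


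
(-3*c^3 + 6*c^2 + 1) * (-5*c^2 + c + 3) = 15*c^5 - 33*c^4 - 3*c^3 + 13*c^2 + c + 3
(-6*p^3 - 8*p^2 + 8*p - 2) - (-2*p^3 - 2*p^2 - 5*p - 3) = -4*p^3 - 6*p^2 + 13*p + 1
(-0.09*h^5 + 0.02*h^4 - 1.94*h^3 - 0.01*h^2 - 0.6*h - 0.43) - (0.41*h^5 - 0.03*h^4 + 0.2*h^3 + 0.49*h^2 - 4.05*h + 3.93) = -0.5*h^5 + 0.05*h^4 - 2.14*h^3 - 0.5*h^2 + 3.45*h - 4.36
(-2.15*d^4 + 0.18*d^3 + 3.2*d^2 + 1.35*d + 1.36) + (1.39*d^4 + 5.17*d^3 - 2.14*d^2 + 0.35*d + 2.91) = -0.76*d^4 + 5.35*d^3 + 1.06*d^2 + 1.7*d + 4.27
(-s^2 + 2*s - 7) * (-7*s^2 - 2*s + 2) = 7*s^4 - 12*s^3 + 43*s^2 + 18*s - 14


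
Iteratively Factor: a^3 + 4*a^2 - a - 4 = (a - 1)*(a^2 + 5*a + 4) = (a - 1)*(a + 1)*(a + 4)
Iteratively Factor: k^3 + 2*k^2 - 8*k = (k + 4)*(k^2 - 2*k) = k*(k + 4)*(k - 2)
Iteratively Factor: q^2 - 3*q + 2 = (q - 2)*(q - 1)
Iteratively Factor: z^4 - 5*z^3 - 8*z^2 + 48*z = (z)*(z^3 - 5*z^2 - 8*z + 48) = z*(z - 4)*(z^2 - z - 12) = z*(z - 4)*(z + 3)*(z - 4)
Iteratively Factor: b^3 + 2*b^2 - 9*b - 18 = (b + 2)*(b^2 - 9) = (b + 2)*(b + 3)*(b - 3)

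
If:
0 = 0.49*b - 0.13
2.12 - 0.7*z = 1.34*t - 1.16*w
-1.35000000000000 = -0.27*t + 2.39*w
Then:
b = 0.27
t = 1.21160102443414 - 0.579012943863778*z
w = -0.0654115041185021*z - 0.427978126946771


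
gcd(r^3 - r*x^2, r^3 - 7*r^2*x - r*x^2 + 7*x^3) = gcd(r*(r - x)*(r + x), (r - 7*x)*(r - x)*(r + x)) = -r^2 + x^2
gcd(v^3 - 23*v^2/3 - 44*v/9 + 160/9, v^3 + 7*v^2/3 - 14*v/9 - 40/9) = v^2 + v/3 - 20/9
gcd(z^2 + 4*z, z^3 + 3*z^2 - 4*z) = z^2 + 4*z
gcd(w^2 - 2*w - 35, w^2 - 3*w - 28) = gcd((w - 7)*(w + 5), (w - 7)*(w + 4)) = w - 7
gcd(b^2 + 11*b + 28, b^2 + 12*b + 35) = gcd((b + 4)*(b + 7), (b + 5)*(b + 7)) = b + 7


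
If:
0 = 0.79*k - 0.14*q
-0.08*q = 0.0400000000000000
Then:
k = -0.09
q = -0.50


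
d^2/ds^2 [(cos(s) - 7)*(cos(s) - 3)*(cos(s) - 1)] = -127*cos(s)/4 + 22*cos(2*s) - 9*cos(3*s)/4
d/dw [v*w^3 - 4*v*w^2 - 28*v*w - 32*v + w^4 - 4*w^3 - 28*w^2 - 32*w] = 3*v*w^2 - 8*v*w - 28*v + 4*w^3 - 12*w^2 - 56*w - 32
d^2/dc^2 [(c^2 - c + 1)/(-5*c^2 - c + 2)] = 2*(30*c^3 - 105*c^2 + 15*c - 13)/(125*c^6 + 75*c^5 - 135*c^4 - 59*c^3 + 54*c^2 + 12*c - 8)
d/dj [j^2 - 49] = 2*j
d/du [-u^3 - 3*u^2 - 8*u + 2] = -3*u^2 - 6*u - 8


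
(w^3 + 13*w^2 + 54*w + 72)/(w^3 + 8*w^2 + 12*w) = (w^2 + 7*w + 12)/(w*(w + 2))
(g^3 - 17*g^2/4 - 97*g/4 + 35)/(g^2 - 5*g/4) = g - 3 - 28/g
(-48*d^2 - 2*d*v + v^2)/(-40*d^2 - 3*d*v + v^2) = (6*d + v)/(5*d + v)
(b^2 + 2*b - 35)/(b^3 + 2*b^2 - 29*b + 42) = (b - 5)/(b^2 - 5*b + 6)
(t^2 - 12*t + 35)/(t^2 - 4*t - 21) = (t - 5)/(t + 3)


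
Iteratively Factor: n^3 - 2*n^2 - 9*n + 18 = (n + 3)*(n^2 - 5*n + 6) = (n - 2)*(n + 3)*(n - 3)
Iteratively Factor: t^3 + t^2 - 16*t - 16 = (t + 1)*(t^2 - 16) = (t + 1)*(t + 4)*(t - 4)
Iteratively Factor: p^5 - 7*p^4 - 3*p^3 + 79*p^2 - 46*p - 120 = (p - 5)*(p^4 - 2*p^3 - 13*p^2 + 14*p + 24) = (p - 5)*(p + 1)*(p^3 - 3*p^2 - 10*p + 24) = (p - 5)*(p - 4)*(p + 1)*(p^2 + p - 6) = (p - 5)*(p - 4)*(p + 1)*(p + 3)*(p - 2)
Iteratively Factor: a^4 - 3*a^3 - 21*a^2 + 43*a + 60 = (a + 1)*(a^3 - 4*a^2 - 17*a + 60) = (a - 3)*(a + 1)*(a^2 - a - 20) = (a - 5)*(a - 3)*(a + 1)*(a + 4)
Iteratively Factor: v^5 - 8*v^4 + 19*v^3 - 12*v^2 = (v - 3)*(v^4 - 5*v^3 + 4*v^2) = v*(v - 3)*(v^3 - 5*v^2 + 4*v) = v^2*(v - 3)*(v^2 - 5*v + 4) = v^2*(v - 4)*(v - 3)*(v - 1)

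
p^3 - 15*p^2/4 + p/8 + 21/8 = (p - 7/2)*(p - 1)*(p + 3/4)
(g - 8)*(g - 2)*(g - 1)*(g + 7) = g^4 - 4*g^3 - 51*g^2 + 166*g - 112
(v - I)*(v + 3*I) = v^2 + 2*I*v + 3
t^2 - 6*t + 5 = (t - 5)*(t - 1)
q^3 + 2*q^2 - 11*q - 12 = (q - 3)*(q + 1)*(q + 4)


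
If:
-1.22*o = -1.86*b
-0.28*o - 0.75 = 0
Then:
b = -1.76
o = -2.68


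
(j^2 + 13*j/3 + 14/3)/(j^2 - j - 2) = (j^2 + 13*j/3 + 14/3)/(j^2 - j - 2)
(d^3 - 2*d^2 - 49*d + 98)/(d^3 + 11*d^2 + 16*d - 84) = (d - 7)/(d + 6)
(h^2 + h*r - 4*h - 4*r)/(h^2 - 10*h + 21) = (h^2 + h*r - 4*h - 4*r)/(h^2 - 10*h + 21)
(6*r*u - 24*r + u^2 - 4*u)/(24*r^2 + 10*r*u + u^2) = (u - 4)/(4*r + u)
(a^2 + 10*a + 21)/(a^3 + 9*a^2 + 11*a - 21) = 1/(a - 1)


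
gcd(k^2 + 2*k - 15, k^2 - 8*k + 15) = k - 3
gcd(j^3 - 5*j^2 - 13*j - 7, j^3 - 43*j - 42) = j^2 - 6*j - 7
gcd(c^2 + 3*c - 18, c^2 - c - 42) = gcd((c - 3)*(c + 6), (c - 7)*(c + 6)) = c + 6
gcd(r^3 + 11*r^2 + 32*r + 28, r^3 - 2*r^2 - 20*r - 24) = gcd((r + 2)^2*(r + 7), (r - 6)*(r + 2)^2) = r^2 + 4*r + 4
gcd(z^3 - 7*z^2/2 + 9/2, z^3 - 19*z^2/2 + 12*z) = z - 3/2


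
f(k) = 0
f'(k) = 0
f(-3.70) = 0.00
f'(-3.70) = 0.00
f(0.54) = 0.00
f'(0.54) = 0.00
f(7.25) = 0.00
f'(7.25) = 0.00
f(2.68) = 0.00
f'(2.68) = 0.00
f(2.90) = 0.00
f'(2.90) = 0.00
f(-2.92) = 0.00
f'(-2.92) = 0.00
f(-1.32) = 0.00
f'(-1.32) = 0.00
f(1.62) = 0.00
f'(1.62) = 0.00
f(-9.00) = 0.00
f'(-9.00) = 0.00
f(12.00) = 0.00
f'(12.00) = 0.00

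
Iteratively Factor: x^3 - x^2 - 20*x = (x - 5)*(x^2 + 4*x) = x*(x - 5)*(x + 4)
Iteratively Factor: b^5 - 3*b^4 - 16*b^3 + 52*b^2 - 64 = (b + 1)*(b^4 - 4*b^3 - 12*b^2 + 64*b - 64) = (b - 4)*(b + 1)*(b^3 - 12*b + 16) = (b - 4)*(b + 1)*(b + 4)*(b^2 - 4*b + 4) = (b - 4)*(b - 2)*(b + 1)*(b + 4)*(b - 2)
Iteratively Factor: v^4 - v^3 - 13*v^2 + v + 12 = (v + 1)*(v^3 - 2*v^2 - 11*v + 12) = (v - 4)*(v + 1)*(v^2 + 2*v - 3) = (v - 4)*(v - 1)*(v + 1)*(v + 3)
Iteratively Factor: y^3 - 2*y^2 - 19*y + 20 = (y - 1)*(y^2 - y - 20) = (y - 1)*(y + 4)*(y - 5)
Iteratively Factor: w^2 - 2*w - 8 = (w + 2)*(w - 4)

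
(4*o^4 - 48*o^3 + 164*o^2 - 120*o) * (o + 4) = 4*o^5 - 32*o^4 - 28*o^3 + 536*o^2 - 480*o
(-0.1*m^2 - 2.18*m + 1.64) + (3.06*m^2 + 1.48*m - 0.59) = 2.96*m^2 - 0.7*m + 1.05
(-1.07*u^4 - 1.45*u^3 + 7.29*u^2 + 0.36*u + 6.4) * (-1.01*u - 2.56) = 1.0807*u^5 + 4.2037*u^4 - 3.6509*u^3 - 19.026*u^2 - 7.3856*u - 16.384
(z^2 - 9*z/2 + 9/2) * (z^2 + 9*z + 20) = z^4 + 9*z^3/2 - 16*z^2 - 99*z/2 + 90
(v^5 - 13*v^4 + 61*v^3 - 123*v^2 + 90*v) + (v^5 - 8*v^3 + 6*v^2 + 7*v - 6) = 2*v^5 - 13*v^4 + 53*v^3 - 117*v^2 + 97*v - 6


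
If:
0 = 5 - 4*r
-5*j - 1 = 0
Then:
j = -1/5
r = 5/4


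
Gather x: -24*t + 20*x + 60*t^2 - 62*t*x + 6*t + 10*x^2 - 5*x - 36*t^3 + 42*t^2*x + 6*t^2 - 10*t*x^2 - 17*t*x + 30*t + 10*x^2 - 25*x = -36*t^3 + 66*t^2 + 12*t + x^2*(20 - 10*t) + x*(42*t^2 - 79*t - 10)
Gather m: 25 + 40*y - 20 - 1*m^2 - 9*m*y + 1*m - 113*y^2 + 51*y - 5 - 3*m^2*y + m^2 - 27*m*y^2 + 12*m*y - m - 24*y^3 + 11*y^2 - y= -3*m^2*y + m*(-27*y^2 + 3*y) - 24*y^3 - 102*y^2 + 90*y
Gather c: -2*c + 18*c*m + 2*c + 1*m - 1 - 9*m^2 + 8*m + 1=18*c*m - 9*m^2 + 9*m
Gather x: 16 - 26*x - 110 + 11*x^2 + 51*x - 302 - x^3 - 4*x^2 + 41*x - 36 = -x^3 + 7*x^2 + 66*x - 432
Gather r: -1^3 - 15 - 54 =-70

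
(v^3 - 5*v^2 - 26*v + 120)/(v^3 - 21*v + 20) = (v - 6)/(v - 1)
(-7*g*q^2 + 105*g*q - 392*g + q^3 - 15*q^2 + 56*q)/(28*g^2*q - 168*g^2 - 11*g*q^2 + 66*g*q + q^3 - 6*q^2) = (q^2 - 15*q + 56)/(-4*g*q + 24*g + q^2 - 6*q)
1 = 1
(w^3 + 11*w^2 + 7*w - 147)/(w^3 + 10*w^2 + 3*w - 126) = (w + 7)/(w + 6)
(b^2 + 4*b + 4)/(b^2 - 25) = (b^2 + 4*b + 4)/(b^2 - 25)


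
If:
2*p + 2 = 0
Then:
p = -1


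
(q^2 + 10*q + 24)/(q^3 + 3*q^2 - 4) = (q^2 + 10*q + 24)/(q^3 + 3*q^2 - 4)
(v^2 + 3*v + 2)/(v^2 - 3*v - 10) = (v + 1)/(v - 5)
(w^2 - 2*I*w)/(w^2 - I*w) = (w - 2*I)/(w - I)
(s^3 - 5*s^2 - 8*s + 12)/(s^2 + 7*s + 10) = (s^2 - 7*s + 6)/(s + 5)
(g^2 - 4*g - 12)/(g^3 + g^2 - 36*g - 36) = (g + 2)/(g^2 + 7*g + 6)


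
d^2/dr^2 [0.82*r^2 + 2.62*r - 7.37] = 1.64000000000000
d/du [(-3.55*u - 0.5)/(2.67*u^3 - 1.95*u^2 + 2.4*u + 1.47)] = (18.957*u^3 - 2.9175*u^2 - 1.95*u - 4.0185)/(7.1289*u^6 - 10.413*u^5 + 16.6185*u^4 - 1.5102*u^3 + 0.0270000000000001*u^2 + 7.056*u + 2.1609)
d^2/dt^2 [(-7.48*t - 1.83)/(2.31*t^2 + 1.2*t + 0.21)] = (-(4.62*t + 1.2)*(7.48*t + 1.83)*(9.24*t + 2.4) + (103.6728*t + 26.4066)*(2.31*t^2 + 1.2*t + 0.21))/(2.31*t^2 + 1.2*t + 0.21)^3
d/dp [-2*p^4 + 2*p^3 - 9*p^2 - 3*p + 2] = -8*p^3 + 6*p^2 - 18*p - 3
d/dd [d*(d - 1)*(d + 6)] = 3*d^2 + 10*d - 6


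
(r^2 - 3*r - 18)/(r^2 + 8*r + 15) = (r - 6)/(r + 5)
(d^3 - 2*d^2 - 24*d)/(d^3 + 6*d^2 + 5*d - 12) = d*(d - 6)/(d^2 + 2*d - 3)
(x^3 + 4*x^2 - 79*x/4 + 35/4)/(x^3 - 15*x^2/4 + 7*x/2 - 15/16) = 4*(x + 7)/(4*x - 3)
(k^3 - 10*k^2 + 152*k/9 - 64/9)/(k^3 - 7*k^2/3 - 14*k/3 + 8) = (k^2 - 26*k/3 + 16/3)/(k^2 - k - 6)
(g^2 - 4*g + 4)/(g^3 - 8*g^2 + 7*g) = (g^2 - 4*g + 4)/(g*(g^2 - 8*g + 7))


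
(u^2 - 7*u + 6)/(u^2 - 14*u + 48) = (u - 1)/(u - 8)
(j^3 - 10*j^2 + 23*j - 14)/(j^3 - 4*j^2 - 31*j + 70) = (j - 1)/(j + 5)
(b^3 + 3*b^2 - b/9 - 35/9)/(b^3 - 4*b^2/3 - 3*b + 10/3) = (b + 7/3)/(b - 2)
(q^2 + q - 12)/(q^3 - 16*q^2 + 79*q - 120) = (q + 4)/(q^2 - 13*q + 40)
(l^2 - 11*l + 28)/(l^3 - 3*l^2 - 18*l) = (-l^2 + 11*l - 28)/(l*(-l^2 + 3*l + 18))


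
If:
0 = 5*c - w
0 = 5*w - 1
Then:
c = 1/25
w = 1/5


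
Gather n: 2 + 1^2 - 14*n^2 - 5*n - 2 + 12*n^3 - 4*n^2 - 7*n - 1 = 12*n^3 - 18*n^2 - 12*n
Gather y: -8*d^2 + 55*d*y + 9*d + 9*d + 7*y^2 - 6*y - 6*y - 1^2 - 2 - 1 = -8*d^2 + 18*d + 7*y^2 + y*(55*d - 12) - 4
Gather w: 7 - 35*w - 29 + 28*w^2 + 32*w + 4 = 28*w^2 - 3*w - 18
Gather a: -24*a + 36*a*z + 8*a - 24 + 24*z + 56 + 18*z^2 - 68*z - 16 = a*(36*z - 16) + 18*z^2 - 44*z + 16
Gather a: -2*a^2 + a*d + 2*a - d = -2*a^2 + a*(d + 2) - d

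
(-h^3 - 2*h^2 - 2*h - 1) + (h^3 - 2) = -2*h^2 - 2*h - 3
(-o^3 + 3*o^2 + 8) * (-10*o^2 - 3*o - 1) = 10*o^5 - 27*o^4 - 8*o^3 - 83*o^2 - 24*o - 8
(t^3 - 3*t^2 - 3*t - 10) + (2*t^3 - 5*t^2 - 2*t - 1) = 3*t^3 - 8*t^2 - 5*t - 11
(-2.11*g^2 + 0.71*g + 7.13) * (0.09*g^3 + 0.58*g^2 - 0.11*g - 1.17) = -0.1899*g^5 - 1.1599*g^4 + 1.2856*g^3 + 6.526*g^2 - 1.615*g - 8.3421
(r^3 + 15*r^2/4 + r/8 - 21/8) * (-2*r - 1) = -2*r^4 - 17*r^3/2 - 4*r^2 + 41*r/8 + 21/8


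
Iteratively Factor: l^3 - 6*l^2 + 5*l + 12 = (l - 4)*(l^2 - 2*l - 3) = (l - 4)*(l + 1)*(l - 3)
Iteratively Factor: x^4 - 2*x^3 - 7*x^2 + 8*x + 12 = (x + 1)*(x^3 - 3*x^2 - 4*x + 12) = (x + 1)*(x + 2)*(x^2 - 5*x + 6) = (x - 3)*(x + 1)*(x + 2)*(x - 2)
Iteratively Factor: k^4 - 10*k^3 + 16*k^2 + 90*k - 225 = (k - 5)*(k^3 - 5*k^2 - 9*k + 45) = (k - 5)*(k - 3)*(k^2 - 2*k - 15) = (k - 5)^2*(k - 3)*(k + 3)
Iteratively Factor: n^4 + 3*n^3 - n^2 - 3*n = (n - 1)*(n^3 + 4*n^2 + 3*n) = (n - 1)*(n + 3)*(n^2 + n) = n*(n - 1)*(n + 3)*(n + 1)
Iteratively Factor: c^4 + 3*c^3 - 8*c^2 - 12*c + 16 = (c + 4)*(c^3 - c^2 - 4*c + 4) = (c + 2)*(c + 4)*(c^2 - 3*c + 2) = (c - 2)*(c + 2)*(c + 4)*(c - 1)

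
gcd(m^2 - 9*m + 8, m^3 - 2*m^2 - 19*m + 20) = m - 1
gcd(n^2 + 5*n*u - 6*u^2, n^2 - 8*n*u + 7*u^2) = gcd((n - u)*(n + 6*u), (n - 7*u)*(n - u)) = -n + u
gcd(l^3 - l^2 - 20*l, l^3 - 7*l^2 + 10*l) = l^2 - 5*l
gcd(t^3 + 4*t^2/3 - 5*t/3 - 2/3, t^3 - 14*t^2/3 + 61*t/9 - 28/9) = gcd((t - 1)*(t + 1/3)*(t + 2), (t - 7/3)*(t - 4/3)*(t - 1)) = t - 1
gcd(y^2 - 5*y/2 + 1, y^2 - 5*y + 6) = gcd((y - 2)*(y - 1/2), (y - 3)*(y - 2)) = y - 2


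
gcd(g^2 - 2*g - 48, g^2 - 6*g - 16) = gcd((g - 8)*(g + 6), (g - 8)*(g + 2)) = g - 8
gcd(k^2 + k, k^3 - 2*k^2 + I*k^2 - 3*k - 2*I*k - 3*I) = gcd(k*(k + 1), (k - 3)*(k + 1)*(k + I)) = k + 1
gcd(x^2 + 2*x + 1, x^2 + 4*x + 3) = x + 1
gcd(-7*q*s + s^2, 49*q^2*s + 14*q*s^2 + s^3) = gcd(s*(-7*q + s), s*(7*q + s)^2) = s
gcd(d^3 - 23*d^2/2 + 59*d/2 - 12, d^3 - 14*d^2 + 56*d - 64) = d - 8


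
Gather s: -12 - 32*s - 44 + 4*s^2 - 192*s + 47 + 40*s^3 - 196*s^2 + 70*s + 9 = 40*s^3 - 192*s^2 - 154*s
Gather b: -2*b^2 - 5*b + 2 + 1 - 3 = -2*b^2 - 5*b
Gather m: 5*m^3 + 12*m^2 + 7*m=5*m^3 + 12*m^2 + 7*m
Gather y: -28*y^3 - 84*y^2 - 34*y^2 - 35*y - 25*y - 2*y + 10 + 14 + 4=-28*y^3 - 118*y^2 - 62*y + 28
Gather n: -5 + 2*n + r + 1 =2*n + r - 4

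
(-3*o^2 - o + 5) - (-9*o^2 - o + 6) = 6*o^2 - 1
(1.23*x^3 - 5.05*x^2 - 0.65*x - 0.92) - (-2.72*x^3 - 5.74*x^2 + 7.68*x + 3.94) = 3.95*x^3 + 0.69*x^2 - 8.33*x - 4.86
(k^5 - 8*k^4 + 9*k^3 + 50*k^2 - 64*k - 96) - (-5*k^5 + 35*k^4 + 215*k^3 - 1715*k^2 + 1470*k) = 6*k^5 - 43*k^4 - 206*k^3 + 1765*k^2 - 1534*k - 96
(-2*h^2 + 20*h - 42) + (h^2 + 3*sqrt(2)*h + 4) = -h^2 + 3*sqrt(2)*h + 20*h - 38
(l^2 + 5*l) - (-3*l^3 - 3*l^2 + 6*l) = 3*l^3 + 4*l^2 - l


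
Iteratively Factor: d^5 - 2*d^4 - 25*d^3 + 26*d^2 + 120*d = (d - 5)*(d^4 + 3*d^3 - 10*d^2 - 24*d) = (d - 5)*(d + 4)*(d^3 - d^2 - 6*d) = (d - 5)*(d - 3)*(d + 4)*(d^2 + 2*d) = d*(d - 5)*(d - 3)*(d + 4)*(d + 2)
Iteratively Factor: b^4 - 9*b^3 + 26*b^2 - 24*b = (b - 3)*(b^3 - 6*b^2 + 8*b) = b*(b - 3)*(b^2 - 6*b + 8) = b*(b - 3)*(b - 2)*(b - 4)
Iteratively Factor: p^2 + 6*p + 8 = (p + 4)*(p + 2)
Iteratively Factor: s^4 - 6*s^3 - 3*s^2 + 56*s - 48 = (s + 3)*(s^3 - 9*s^2 + 24*s - 16) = (s - 4)*(s + 3)*(s^2 - 5*s + 4) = (s - 4)^2*(s + 3)*(s - 1)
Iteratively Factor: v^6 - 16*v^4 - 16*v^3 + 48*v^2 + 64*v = (v - 2)*(v^5 + 2*v^4 - 12*v^3 - 40*v^2 - 32*v) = v*(v - 2)*(v^4 + 2*v^3 - 12*v^2 - 40*v - 32) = v*(v - 2)*(v + 2)*(v^3 - 12*v - 16) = v*(v - 4)*(v - 2)*(v + 2)*(v^2 + 4*v + 4) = v*(v - 4)*(v - 2)*(v + 2)^2*(v + 2)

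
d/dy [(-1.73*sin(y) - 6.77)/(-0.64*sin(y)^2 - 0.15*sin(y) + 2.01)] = (-8.6656*sin(y) + 0.5536*cos(2*y) - 5.0464)*cos(y)/(0.64*sin(y)^2 + 0.15*sin(y) - 2.01)^2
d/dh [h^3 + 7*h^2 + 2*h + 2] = 3*h^2 + 14*h + 2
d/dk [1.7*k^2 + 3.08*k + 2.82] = 3.4*k + 3.08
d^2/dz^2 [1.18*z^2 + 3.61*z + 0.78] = 2.36000000000000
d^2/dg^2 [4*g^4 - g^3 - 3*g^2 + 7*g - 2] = 48*g^2 - 6*g - 6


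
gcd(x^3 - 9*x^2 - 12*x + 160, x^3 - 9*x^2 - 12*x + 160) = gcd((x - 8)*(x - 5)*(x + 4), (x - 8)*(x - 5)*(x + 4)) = x^3 - 9*x^2 - 12*x + 160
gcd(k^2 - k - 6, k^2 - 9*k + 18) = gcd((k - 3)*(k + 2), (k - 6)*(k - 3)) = k - 3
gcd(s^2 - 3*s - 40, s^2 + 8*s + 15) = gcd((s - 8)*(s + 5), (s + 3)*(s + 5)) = s + 5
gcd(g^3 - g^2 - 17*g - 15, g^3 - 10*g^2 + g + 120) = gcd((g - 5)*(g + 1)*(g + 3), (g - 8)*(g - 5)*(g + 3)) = g^2 - 2*g - 15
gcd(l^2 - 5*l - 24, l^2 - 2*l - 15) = l + 3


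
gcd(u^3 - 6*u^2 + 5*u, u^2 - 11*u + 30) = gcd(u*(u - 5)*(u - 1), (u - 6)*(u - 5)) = u - 5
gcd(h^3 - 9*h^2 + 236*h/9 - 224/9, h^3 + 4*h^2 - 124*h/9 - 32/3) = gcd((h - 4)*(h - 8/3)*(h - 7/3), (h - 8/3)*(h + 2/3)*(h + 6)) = h - 8/3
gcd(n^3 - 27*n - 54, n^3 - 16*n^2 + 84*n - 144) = n - 6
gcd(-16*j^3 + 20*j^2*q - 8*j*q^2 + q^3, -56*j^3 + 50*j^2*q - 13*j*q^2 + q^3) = 8*j^2 - 6*j*q + q^2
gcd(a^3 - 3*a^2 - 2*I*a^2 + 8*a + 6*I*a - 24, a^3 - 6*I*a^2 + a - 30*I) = a + 2*I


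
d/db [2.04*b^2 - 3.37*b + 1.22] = 4.08*b - 3.37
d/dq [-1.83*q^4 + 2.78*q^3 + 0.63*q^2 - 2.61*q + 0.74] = -7.32*q^3 + 8.34*q^2 + 1.26*q - 2.61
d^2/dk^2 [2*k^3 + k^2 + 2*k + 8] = 12*k + 2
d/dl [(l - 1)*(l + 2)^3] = (l + 2)^2*(4*l - 1)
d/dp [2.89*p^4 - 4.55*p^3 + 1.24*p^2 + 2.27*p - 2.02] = 11.56*p^3 - 13.65*p^2 + 2.48*p + 2.27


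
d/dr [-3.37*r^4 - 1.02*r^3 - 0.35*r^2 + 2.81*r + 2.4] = -13.48*r^3 - 3.06*r^2 - 0.7*r + 2.81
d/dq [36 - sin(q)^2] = -sin(2*q)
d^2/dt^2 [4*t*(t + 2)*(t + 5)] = 24*t + 56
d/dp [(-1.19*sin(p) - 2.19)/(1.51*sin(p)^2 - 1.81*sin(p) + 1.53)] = (1.7969*sin(p)^2 + 6.6138*sin(p) - 5.7846)*cos(p)/(2.2801*sin(p)^4 - 5.4662*sin(p)^3 + 7.8967*sin(p)^2 - 5.5386*sin(p) + 2.3409)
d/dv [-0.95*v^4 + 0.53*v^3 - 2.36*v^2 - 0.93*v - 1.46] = -3.8*v^3 + 1.59*v^2 - 4.72*v - 0.93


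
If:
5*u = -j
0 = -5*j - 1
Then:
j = -1/5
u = 1/25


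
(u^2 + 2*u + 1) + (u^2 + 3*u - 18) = 2*u^2 + 5*u - 17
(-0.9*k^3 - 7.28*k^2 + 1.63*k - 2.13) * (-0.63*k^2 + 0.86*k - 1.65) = 0.567*k^5 + 3.8124*k^4 - 5.8027*k^3 + 14.7557*k^2 - 4.5213*k + 3.5145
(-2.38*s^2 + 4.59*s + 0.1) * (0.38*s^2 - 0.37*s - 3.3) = -0.9044*s^4 + 2.6248*s^3 + 6.1937*s^2 - 15.184*s - 0.33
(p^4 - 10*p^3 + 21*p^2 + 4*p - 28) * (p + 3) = p^5 - 7*p^4 - 9*p^3 + 67*p^2 - 16*p - 84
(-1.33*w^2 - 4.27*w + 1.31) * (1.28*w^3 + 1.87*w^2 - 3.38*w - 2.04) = -1.7024*w^5 - 7.9527*w^4 - 1.8127*w^3 + 19.5955*w^2 + 4.283*w - 2.6724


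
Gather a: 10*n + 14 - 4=10*n + 10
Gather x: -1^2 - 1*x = -x - 1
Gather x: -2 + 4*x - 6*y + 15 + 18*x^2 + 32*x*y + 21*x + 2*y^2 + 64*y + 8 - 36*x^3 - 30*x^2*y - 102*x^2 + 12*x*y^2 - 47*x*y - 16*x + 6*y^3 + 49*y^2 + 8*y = -36*x^3 + x^2*(-30*y - 84) + x*(12*y^2 - 15*y + 9) + 6*y^3 + 51*y^2 + 66*y + 21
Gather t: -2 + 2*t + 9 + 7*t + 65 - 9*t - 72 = 0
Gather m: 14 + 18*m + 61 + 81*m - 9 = 99*m + 66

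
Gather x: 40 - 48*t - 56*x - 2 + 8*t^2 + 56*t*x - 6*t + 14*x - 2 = 8*t^2 - 54*t + x*(56*t - 42) + 36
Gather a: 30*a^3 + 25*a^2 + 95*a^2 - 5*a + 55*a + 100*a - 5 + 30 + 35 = 30*a^3 + 120*a^2 + 150*a + 60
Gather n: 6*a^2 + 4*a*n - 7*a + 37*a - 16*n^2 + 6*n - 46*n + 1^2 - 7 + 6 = 6*a^2 + 30*a - 16*n^2 + n*(4*a - 40)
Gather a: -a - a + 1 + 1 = 2 - 2*a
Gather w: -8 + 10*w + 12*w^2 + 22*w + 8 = 12*w^2 + 32*w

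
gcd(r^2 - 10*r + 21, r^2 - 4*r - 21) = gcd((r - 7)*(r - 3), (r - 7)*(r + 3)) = r - 7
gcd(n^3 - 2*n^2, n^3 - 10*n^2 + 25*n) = n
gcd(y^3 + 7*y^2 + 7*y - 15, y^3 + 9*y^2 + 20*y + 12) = 1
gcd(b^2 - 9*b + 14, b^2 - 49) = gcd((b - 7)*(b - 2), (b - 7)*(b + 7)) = b - 7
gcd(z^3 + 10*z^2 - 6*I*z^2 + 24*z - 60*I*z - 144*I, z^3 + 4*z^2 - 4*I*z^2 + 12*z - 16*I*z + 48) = z^2 + z*(4 - 6*I) - 24*I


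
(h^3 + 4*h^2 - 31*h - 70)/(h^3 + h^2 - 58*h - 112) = (h - 5)/(h - 8)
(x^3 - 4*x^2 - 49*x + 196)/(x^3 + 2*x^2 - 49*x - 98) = (x - 4)/(x + 2)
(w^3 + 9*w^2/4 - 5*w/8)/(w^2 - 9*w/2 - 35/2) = w*(4*w - 1)/(4*(w - 7))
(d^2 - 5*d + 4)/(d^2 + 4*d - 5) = (d - 4)/(d + 5)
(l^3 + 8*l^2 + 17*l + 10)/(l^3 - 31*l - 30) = (l + 2)/(l - 6)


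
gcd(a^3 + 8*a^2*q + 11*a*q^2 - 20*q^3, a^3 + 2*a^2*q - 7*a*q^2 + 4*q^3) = -a^2 - 3*a*q + 4*q^2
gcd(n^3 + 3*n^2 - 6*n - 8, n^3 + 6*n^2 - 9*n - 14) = n^2 - n - 2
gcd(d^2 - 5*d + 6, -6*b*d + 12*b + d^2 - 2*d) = d - 2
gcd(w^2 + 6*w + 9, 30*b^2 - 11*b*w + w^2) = 1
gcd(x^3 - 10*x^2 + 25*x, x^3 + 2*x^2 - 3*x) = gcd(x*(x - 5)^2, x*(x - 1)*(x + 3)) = x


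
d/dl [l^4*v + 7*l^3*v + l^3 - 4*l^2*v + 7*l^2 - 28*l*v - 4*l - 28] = 4*l^3*v + 21*l^2*v + 3*l^2 - 8*l*v + 14*l - 28*v - 4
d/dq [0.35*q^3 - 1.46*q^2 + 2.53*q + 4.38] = 1.05*q^2 - 2.92*q + 2.53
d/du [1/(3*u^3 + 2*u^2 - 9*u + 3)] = (-9*u^2 - 4*u + 9)/(3*u^3 + 2*u^2 - 9*u + 3)^2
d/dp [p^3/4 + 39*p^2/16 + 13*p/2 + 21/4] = 3*p^2/4 + 39*p/8 + 13/2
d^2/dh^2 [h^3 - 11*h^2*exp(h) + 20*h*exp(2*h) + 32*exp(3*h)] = -11*h^2*exp(h) + 80*h*exp(2*h) - 44*h*exp(h) + 6*h + 288*exp(3*h) + 80*exp(2*h) - 22*exp(h)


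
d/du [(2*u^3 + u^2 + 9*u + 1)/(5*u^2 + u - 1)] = 2*(5*u^4 + 2*u^3 - 25*u^2 - 6*u - 5)/(25*u^4 + 10*u^3 - 9*u^2 - 2*u + 1)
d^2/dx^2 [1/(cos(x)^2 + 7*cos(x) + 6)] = (-4*sin(x)^4 + 27*sin(x)^2 + 273*cos(x)/4 - 21*cos(3*x)/4 + 63)/((cos(x) + 1)^3*(cos(x) + 6)^3)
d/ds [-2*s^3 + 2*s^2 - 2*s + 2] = -6*s^2 + 4*s - 2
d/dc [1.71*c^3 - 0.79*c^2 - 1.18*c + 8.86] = 5.13*c^2 - 1.58*c - 1.18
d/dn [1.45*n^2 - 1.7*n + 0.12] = 2.9*n - 1.7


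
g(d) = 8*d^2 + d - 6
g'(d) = 16*d + 1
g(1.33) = 9.48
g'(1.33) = 22.28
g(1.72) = 19.39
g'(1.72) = 28.52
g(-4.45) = 147.97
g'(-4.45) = -70.20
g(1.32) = 9.26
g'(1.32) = 22.12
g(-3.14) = 69.74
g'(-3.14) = -49.24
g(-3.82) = 106.92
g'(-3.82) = -60.12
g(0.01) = -5.99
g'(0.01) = 1.16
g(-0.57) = -3.97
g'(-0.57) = -8.12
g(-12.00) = 1134.00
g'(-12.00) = -191.00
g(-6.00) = 276.00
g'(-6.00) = -95.00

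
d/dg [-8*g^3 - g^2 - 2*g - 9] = -24*g^2 - 2*g - 2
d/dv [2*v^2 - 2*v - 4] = 4*v - 2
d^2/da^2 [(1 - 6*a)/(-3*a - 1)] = -54/(3*a + 1)^3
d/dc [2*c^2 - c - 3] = 4*c - 1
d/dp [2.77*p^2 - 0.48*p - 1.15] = 5.54*p - 0.48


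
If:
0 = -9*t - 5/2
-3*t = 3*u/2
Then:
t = -5/18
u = 5/9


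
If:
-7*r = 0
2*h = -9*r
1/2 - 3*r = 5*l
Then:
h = 0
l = 1/10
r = 0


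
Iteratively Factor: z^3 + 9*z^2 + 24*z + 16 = (z + 4)*(z^2 + 5*z + 4) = (z + 4)^2*(z + 1)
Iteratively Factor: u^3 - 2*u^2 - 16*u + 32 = (u - 4)*(u^2 + 2*u - 8) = (u - 4)*(u - 2)*(u + 4)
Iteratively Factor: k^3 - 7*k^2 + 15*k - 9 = (k - 1)*(k^2 - 6*k + 9) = (k - 3)*(k - 1)*(k - 3)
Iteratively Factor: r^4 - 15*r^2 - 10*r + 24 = (r + 3)*(r^3 - 3*r^2 - 6*r + 8) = (r - 4)*(r + 3)*(r^2 + r - 2) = (r - 4)*(r - 1)*(r + 3)*(r + 2)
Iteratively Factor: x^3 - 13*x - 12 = (x - 4)*(x^2 + 4*x + 3) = (x - 4)*(x + 1)*(x + 3)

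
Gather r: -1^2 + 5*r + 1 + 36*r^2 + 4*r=36*r^2 + 9*r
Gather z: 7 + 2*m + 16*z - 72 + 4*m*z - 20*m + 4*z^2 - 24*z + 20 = -18*m + 4*z^2 + z*(4*m - 8) - 45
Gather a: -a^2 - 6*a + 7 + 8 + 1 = -a^2 - 6*a + 16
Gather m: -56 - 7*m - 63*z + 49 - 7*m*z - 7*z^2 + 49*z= m*(-7*z - 7) - 7*z^2 - 14*z - 7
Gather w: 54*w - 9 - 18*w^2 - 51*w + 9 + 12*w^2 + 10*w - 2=-6*w^2 + 13*w - 2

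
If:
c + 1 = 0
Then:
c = -1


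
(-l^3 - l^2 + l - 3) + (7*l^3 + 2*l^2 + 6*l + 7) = 6*l^3 + l^2 + 7*l + 4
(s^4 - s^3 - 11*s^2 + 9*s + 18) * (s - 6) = s^5 - 7*s^4 - 5*s^3 + 75*s^2 - 36*s - 108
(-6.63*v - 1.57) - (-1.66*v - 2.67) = 1.1 - 4.97*v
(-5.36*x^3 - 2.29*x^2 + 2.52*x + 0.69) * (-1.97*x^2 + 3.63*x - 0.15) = 10.5592*x^5 - 14.9455*x^4 - 12.4731*x^3 + 8.1318*x^2 + 2.1267*x - 0.1035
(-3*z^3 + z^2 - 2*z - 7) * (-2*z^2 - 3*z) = 6*z^5 + 7*z^4 + z^3 + 20*z^2 + 21*z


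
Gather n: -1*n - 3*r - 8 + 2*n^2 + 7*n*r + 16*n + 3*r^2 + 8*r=2*n^2 + n*(7*r + 15) + 3*r^2 + 5*r - 8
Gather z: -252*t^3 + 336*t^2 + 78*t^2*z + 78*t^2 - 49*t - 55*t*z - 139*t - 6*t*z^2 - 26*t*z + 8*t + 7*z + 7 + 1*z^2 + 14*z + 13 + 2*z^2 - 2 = -252*t^3 + 414*t^2 - 180*t + z^2*(3 - 6*t) + z*(78*t^2 - 81*t + 21) + 18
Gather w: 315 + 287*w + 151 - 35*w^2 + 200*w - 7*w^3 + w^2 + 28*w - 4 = -7*w^3 - 34*w^2 + 515*w + 462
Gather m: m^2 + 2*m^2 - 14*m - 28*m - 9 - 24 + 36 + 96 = 3*m^2 - 42*m + 99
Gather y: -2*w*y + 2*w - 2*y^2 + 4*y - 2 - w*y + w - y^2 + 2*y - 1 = 3*w - 3*y^2 + y*(6 - 3*w) - 3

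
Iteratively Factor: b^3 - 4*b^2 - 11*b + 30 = (b - 2)*(b^2 - 2*b - 15) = (b - 2)*(b + 3)*(b - 5)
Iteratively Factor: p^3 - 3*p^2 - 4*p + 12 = (p - 2)*(p^2 - p - 6) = (p - 2)*(p + 2)*(p - 3)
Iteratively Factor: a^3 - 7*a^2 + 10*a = (a - 5)*(a^2 - 2*a) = a*(a - 5)*(a - 2)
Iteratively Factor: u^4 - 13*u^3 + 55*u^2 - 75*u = (u - 3)*(u^3 - 10*u^2 + 25*u) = (u - 5)*(u - 3)*(u^2 - 5*u) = (u - 5)^2*(u - 3)*(u)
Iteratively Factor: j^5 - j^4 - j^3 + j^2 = (j - 1)*(j^4 - j^2) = (j - 1)*(j + 1)*(j^3 - j^2) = j*(j - 1)*(j + 1)*(j^2 - j) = j*(j - 1)^2*(j + 1)*(j)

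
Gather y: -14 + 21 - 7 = 0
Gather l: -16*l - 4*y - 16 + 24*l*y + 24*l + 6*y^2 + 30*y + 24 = l*(24*y + 8) + 6*y^2 + 26*y + 8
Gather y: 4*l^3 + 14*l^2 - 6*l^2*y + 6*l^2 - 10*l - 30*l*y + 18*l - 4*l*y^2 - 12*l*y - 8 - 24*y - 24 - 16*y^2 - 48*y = 4*l^3 + 20*l^2 + 8*l + y^2*(-4*l - 16) + y*(-6*l^2 - 42*l - 72) - 32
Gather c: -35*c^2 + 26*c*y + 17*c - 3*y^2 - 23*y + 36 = -35*c^2 + c*(26*y + 17) - 3*y^2 - 23*y + 36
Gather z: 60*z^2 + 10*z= 60*z^2 + 10*z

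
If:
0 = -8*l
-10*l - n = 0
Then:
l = 0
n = 0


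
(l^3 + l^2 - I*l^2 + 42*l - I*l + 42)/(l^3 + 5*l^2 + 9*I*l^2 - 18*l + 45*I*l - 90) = (l^2 + l*(1 - 7*I) - 7*I)/(l^2 + l*(5 + 3*I) + 15*I)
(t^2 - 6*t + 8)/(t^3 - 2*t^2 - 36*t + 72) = (t - 4)/(t^2 - 36)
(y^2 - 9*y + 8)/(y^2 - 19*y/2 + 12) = 2*(y - 1)/(2*y - 3)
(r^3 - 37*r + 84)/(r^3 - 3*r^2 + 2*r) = (r^3 - 37*r + 84)/(r*(r^2 - 3*r + 2))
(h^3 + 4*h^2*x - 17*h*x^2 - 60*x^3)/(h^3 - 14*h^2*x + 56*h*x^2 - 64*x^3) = (h^2 + 8*h*x + 15*x^2)/(h^2 - 10*h*x + 16*x^2)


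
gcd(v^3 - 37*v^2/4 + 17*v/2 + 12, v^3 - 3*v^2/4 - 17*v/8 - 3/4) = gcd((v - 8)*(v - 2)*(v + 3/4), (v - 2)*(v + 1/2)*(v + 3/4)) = v^2 - 5*v/4 - 3/2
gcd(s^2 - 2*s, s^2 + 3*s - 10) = s - 2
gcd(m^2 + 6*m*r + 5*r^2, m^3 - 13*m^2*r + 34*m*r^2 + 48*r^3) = m + r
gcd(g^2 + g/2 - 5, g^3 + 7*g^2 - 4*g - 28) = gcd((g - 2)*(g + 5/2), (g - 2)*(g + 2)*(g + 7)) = g - 2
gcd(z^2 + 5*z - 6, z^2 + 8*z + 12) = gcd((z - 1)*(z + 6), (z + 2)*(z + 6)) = z + 6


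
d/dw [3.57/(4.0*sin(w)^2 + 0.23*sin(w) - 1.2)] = -(28.56*sin(w) + 0.8211)*cos(w)/(4.0*sin(w)^2 + 0.23*sin(w) - 1.2)^2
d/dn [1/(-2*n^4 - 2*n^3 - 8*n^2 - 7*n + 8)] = (8*n^3 + 6*n^2 + 16*n + 7)/(2*n^4 + 2*n^3 + 8*n^2 + 7*n - 8)^2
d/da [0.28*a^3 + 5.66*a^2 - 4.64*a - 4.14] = 0.84*a^2 + 11.32*a - 4.64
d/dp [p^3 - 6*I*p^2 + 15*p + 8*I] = 3*p^2 - 12*I*p + 15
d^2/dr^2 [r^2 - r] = 2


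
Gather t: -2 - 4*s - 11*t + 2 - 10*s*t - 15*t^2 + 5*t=-4*s - 15*t^2 + t*(-10*s - 6)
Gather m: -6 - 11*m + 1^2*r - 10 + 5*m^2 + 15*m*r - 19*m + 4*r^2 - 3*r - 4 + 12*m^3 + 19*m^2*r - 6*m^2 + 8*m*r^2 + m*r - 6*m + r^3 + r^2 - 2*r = 12*m^3 + m^2*(19*r - 1) + m*(8*r^2 + 16*r - 36) + r^3 + 5*r^2 - 4*r - 20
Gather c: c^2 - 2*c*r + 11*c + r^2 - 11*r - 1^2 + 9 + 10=c^2 + c*(11 - 2*r) + r^2 - 11*r + 18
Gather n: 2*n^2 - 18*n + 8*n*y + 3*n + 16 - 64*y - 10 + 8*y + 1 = 2*n^2 + n*(8*y - 15) - 56*y + 7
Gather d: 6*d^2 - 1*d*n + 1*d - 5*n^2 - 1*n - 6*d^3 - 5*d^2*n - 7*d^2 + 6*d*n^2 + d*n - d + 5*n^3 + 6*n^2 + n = -6*d^3 + d^2*(-5*n - 1) + 6*d*n^2 + 5*n^3 + n^2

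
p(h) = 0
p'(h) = 0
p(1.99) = 0.00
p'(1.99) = 0.00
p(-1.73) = 0.00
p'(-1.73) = 0.00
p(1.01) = 0.00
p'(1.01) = 0.00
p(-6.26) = 0.00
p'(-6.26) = 0.00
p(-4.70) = 0.00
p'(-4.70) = 0.00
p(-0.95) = 0.00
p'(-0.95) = 0.00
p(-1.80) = 0.00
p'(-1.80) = 0.00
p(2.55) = 0.00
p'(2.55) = 0.00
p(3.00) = 0.00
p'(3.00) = 0.00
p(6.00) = 0.00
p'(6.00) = 0.00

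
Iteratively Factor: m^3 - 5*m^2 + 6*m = (m - 3)*(m^2 - 2*m) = (m - 3)*(m - 2)*(m)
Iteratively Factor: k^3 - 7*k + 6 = (k - 2)*(k^2 + 2*k - 3) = (k - 2)*(k + 3)*(k - 1)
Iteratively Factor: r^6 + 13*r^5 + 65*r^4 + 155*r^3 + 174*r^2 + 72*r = (r + 3)*(r^5 + 10*r^4 + 35*r^3 + 50*r^2 + 24*r) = (r + 1)*(r + 3)*(r^4 + 9*r^3 + 26*r^2 + 24*r) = (r + 1)*(r + 3)*(r + 4)*(r^3 + 5*r^2 + 6*r) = (r + 1)*(r + 2)*(r + 3)*(r + 4)*(r^2 + 3*r) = (r + 1)*(r + 2)*(r + 3)^2*(r + 4)*(r)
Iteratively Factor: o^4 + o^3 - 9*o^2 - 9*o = (o + 3)*(o^3 - 2*o^2 - 3*o) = (o + 1)*(o + 3)*(o^2 - 3*o) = o*(o + 1)*(o + 3)*(o - 3)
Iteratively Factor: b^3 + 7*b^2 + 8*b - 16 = (b + 4)*(b^2 + 3*b - 4) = (b - 1)*(b + 4)*(b + 4)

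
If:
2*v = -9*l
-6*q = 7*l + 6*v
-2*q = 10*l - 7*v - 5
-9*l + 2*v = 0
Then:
No Solution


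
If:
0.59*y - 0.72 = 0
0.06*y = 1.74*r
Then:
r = 0.04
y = 1.22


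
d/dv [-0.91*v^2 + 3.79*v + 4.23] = 3.79 - 1.82*v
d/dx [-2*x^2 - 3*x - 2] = -4*x - 3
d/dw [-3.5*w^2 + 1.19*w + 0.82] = 1.19 - 7.0*w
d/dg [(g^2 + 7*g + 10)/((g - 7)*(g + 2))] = -12/(g^2 - 14*g + 49)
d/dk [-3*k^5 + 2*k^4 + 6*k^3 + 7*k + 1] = -15*k^4 + 8*k^3 + 18*k^2 + 7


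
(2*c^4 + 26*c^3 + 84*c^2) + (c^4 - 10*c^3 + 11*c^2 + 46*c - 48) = 3*c^4 + 16*c^3 + 95*c^2 + 46*c - 48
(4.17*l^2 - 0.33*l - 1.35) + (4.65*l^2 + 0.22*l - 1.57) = 8.82*l^2 - 0.11*l - 2.92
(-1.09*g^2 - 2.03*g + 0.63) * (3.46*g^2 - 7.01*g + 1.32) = -3.7714*g^4 + 0.617100000000001*g^3 + 14.9713*g^2 - 7.0959*g + 0.8316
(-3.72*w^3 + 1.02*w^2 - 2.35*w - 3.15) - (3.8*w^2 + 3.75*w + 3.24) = -3.72*w^3 - 2.78*w^2 - 6.1*w - 6.39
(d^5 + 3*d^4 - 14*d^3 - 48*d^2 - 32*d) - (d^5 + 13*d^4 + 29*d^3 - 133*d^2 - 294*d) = -10*d^4 - 43*d^3 + 85*d^2 + 262*d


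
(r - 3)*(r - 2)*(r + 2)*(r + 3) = r^4 - 13*r^2 + 36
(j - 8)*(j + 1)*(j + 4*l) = j^3 + 4*j^2*l - 7*j^2 - 28*j*l - 8*j - 32*l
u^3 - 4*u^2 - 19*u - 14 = (u - 7)*(u + 1)*(u + 2)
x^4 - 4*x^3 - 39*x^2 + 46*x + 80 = (x - 8)*(x - 2)*(x + 1)*(x + 5)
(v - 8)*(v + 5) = v^2 - 3*v - 40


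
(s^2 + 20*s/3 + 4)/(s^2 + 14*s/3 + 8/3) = (s + 6)/(s + 4)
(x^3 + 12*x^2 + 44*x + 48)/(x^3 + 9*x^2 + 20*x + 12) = (x + 4)/(x + 1)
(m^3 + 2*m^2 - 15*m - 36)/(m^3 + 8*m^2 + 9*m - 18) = (m^2 - m - 12)/(m^2 + 5*m - 6)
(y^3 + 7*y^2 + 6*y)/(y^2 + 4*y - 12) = y*(y + 1)/(y - 2)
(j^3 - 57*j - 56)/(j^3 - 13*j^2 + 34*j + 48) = (j + 7)/(j - 6)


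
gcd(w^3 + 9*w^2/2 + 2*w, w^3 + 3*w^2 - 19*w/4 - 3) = w^2 + 9*w/2 + 2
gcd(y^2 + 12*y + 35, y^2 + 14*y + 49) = y + 7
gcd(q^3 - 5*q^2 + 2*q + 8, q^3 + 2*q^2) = 1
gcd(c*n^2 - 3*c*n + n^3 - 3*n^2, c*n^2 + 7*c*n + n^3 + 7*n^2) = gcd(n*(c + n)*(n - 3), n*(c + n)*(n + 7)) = c*n + n^2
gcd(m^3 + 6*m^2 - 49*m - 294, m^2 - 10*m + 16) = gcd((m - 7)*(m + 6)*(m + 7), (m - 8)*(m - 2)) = 1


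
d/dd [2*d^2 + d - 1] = 4*d + 1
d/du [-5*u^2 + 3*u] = 3 - 10*u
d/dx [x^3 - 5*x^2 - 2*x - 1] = 3*x^2 - 10*x - 2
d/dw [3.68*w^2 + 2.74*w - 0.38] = 7.36*w + 2.74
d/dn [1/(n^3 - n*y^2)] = (-3*n^2 + y^2)/(n^2*(n^2 - y^2)^2)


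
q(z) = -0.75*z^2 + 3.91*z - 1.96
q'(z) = 3.91 - 1.5*z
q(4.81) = -0.50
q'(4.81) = -3.30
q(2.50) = 3.13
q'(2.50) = 0.16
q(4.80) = -0.47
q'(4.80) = -3.29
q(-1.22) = -7.85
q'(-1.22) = 5.74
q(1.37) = 1.99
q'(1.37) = 1.86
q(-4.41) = -33.79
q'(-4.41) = 10.52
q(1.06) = 1.34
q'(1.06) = 2.32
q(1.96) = 2.82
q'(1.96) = 0.97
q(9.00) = -27.52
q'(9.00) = -9.59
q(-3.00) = -20.44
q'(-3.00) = 8.41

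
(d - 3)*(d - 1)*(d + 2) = d^3 - 2*d^2 - 5*d + 6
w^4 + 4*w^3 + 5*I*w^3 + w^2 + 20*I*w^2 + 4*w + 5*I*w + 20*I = (w + 4)*(w - I)*(w + I)*(w + 5*I)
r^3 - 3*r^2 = r^2*(r - 3)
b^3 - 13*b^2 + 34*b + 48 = (b - 8)*(b - 6)*(b + 1)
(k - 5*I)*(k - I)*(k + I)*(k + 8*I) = k^4 + 3*I*k^3 + 41*k^2 + 3*I*k + 40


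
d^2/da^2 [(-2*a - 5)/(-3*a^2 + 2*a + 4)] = 2*((-18*a - 11)*(-3*a^2 + 2*a + 4) - 4*(2*a + 5)*(3*a - 1)^2)/(-3*a^2 + 2*a + 4)^3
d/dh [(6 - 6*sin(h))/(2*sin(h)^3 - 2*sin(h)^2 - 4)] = 3*(7*sin(h)/2 - sin(3*h)/2 + 2*cos(2*h))*cos(h)/(-sin(h)^3 + sin(h)^2 + 2)^2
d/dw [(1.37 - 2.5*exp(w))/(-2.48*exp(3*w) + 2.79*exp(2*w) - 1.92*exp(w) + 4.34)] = (-12.4*exp(3*w) + 17.1678*exp(2*w) - 7.6446*exp(w) - 8.2196)*exp(w)/(6.1504*exp(6*w) - 13.8384*exp(5*w) + 17.3073*exp(4*w) - 32.24*exp(3*w) + 27.9036*exp(2*w) - 16.6656*exp(w) + 18.8356)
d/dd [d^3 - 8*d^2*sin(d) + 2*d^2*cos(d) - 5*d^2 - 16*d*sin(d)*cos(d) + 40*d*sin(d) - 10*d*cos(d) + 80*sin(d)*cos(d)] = -2*d^2*sin(d) - 8*d^2*cos(d) + 3*d^2 - 6*d*sin(d) + 44*d*cos(d) - 16*d*cos(2*d) - 10*d + 40*sin(d) - 8*sin(2*d) - 10*cos(d) + 80*cos(2*d)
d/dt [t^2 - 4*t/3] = 2*t - 4/3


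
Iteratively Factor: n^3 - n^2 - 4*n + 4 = (n + 2)*(n^2 - 3*n + 2) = (n - 1)*(n + 2)*(n - 2)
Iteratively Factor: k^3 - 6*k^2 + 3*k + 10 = (k + 1)*(k^2 - 7*k + 10) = (k - 5)*(k + 1)*(k - 2)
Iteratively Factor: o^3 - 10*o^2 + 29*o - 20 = (o - 4)*(o^2 - 6*o + 5) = (o - 4)*(o - 1)*(o - 5)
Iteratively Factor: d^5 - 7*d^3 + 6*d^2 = (d - 1)*(d^4 + d^3 - 6*d^2) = (d - 2)*(d - 1)*(d^3 + 3*d^2) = d*(d - 2)*(d - 1)*(d^2 + 3*d) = d*(d - 2)*(d - 1)*(d + 3)*(d)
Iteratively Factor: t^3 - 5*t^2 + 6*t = (t - 3)*(t^2 - 2*t) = (t - 3)*(t - 2)*(t)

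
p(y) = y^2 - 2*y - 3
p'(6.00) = 10.00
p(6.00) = 21.00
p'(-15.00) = -32.00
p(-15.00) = 252.00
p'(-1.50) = -5.00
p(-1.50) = 2.25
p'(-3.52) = -9.04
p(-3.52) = 16.43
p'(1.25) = 0.50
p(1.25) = -3.94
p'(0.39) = -1.22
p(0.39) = -3.63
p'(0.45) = -1.10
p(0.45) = -3.70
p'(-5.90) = -13.80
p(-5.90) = 43.61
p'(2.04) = 2.08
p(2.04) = -2.92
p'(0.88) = -0.24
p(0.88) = -3.99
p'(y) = 2*y - 2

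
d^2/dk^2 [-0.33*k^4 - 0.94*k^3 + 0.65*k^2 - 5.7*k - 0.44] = -3.96*k^2 - 5.64*k + 1.3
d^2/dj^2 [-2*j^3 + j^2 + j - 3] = 2 - 12*j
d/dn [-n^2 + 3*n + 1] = 3 - 2*n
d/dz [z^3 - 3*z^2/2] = 3*z*(z - 1)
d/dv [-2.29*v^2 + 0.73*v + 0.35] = 0.73 - 4.58*v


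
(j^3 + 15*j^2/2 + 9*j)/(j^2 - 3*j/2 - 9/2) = j*(j + 6)/(j - 3)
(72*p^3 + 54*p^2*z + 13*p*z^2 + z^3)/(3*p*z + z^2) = 24*p^2/z + 10*p + z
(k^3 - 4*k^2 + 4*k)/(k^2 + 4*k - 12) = k*(k - 2)/(k + 6)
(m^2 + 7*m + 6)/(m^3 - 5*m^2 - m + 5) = (m + 6)/(m^2 - 6*m + 5)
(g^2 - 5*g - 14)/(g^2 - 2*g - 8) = (g - 7)/(g - 4)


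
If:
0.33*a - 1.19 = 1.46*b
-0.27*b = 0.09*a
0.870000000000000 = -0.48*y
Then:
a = 1.46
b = -0.49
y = -1.81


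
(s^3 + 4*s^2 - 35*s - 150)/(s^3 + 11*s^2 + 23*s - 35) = (s^2 - s - 30)/(s^2 + 6*s - 7)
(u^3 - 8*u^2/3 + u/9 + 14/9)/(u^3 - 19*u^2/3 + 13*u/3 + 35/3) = (3*u^2 - u - 2)/(3*(u^2 - 4*u - 5))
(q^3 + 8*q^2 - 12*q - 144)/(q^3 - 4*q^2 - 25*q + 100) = (q^2 + 12*q + 36)/(q^2 - 25)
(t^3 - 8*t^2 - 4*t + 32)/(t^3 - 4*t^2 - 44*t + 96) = (t + 2)/(t + 6)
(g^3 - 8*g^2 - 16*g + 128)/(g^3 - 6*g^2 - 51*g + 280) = (g^2 - 16)/(g^2 + 2*g - 35)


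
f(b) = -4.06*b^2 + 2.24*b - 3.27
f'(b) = 2.24 - 8.12*b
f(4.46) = -74.04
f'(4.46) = -33.98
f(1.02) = -5.21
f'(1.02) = -6.04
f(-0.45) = -5.10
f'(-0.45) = 5.89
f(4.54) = -76.78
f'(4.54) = -34.62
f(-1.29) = -12.92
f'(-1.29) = 12.71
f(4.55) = -77.13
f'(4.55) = -34.71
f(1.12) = -5.85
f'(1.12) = -6.85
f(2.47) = -22.51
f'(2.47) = -17.82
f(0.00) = -3.27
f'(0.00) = 2.24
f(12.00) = -561.03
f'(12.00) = -95.20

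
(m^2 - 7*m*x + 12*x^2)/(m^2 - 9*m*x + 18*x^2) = (-m + 4*x)/(-m + 6*x)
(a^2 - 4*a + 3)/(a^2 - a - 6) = (a - 1)/(a + 2)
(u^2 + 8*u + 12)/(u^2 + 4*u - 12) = (u + 2)/(u - 2)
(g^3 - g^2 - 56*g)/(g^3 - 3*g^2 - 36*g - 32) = g*(g + 7)/(g^2 + 5*g + 4)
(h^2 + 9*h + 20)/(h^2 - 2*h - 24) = (h + 5)/(h - 6)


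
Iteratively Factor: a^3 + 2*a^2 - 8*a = (a - 2)*(a^2 + 4*a) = (a - 2)*(a + 4)*(a)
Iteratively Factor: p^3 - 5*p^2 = (p - 5)*(p^2) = p*(p - 5)*(p)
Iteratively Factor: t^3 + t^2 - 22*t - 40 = (t + 4)*(t^2 - 3*t - 10) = (t - 5)*(t + 4)*(t + 2)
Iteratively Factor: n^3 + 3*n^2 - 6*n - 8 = (n + 1)*(n^2 + 2*n - 8) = (n + 1)*(n + 4)*(n - 2)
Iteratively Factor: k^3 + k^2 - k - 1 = (k + 1)*(k^2 - 1) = (k - 1)*(k + 1)*(k + 1)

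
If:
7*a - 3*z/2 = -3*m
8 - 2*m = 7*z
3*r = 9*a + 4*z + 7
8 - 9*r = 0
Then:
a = -25/34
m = 1633/816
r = 8/9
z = 233/408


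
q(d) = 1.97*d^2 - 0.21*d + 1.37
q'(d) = 3.94*d - 0.21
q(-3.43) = 25.27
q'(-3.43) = -13.72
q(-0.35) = 1.68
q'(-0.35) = -1.59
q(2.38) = 12.03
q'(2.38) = 9.17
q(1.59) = 6.02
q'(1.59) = 6.05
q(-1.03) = 3.68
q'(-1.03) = -4.27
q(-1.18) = 4.36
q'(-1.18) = -4.86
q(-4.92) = 50.09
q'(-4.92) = -19.59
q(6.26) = 77.25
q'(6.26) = 24.45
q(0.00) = 1.37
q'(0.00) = -0.21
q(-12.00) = 287.57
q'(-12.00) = -47.49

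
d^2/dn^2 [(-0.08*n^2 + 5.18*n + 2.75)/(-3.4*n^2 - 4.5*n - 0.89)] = (-8.88178419700125e-16*n^4 - 122.2096*n^3 - 192.19248*n^2 - 158.40192*n - 53.113464)/(39.304*n^6 + 156.06*n^5 + 237.4152*n^4 + 172.827*n^3 + 62.14692*n^2 + 10.69335*n + 0.704969)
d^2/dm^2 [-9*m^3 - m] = -54*m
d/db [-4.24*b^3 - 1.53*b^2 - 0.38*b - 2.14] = -12.72*b^2 - 3.06*b - 0.38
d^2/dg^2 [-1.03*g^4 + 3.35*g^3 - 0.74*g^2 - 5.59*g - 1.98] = -12.36*g^2 + 20.1*g - 1.48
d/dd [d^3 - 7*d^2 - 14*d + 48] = 3*d^2 - 14*d - 14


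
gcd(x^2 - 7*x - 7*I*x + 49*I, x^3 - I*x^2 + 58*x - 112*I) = x - 7*I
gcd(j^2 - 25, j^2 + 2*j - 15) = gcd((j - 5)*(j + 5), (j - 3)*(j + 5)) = j + 5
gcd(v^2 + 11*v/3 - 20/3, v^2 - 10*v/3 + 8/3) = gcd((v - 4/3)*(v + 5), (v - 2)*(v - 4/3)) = v - 4/3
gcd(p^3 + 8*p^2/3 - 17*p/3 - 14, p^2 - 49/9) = p - 7/3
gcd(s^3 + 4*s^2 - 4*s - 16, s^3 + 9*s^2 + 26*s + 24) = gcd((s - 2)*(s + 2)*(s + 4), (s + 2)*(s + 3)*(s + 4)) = s^2 + 6*s + 8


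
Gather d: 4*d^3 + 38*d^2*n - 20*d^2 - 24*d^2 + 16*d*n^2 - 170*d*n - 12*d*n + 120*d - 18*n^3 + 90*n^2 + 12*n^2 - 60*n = 4*d^3 + d^2*(38*n - 44) + d*(16*n^2 - 182*n + 120) - 18*n^3 + 102*n^2 - 60*n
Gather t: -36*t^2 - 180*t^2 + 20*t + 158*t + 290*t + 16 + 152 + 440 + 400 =-216*t^2 + 468*t + 1008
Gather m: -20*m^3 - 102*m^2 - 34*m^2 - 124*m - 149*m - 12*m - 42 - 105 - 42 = -20*m^3 - 136*m^2 - 285*m - 189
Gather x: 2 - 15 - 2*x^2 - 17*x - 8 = -2*x^2 - 17*x - 21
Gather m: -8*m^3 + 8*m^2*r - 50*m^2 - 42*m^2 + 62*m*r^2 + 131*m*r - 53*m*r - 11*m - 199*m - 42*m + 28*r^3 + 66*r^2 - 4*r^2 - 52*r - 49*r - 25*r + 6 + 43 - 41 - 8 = -8*m^3 + m^2*(8*r - 92) + m*(62*r^2 + 78*r - 252) + 28*r^3 + 62*r^2 - 126*r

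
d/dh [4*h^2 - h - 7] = 8*h - 1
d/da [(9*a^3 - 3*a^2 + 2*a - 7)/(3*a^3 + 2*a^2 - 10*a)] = (27*a^4 - 192*a^3 + 89*a^2 + 28*a - 70)/(a^2*(9*a^4 + 12*a^3 - 56*a^2 - 40*a + 100))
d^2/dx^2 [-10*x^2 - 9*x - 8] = -20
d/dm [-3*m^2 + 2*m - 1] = 2 - 6*m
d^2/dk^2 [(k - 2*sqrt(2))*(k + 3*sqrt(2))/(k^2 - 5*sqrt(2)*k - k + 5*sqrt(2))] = 2*(k^3 + 6*sqrt(2)*k^3 - 36*k^2 - 15*sqrt(2)*k^2 + 6*k + 180*sqrt(2)*k - 552 - 10*sqrt(2))/(k^6 - 15*sqrt(2)*k^5 - 3*k^5 + 45*sqrt(2)*k^4 + 153*k^4 - 451*k^3 - 295*sqrt(2)*k^3 + 450*k^2 + 765*sqrt(2)*k^2 - 750*sqrt(2)*k - 150*k + 250*sqrt(2))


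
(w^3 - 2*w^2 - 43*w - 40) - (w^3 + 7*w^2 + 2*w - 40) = -9*w^2 - 45*w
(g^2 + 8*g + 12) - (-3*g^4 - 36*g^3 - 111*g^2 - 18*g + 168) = 3*g^4 + 36*g^3 + 112*g^2 + 26*g - 156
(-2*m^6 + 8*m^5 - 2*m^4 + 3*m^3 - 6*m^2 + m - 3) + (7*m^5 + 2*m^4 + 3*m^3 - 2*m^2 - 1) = -2*m^6 + 15*m^5 + 6*m^3 - 8*m^2 + m - 4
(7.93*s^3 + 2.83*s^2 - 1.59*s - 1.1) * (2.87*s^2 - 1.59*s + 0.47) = 22.7591*s^5 - 4.4866*s^4 - 5.3359*s^3 + 0.7012*s^2 + 1.0017*s - 0.517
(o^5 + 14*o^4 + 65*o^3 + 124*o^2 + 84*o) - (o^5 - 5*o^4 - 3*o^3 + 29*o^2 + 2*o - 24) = 19*o^4 + 68*o^3 + 95*o^2 + 82*o + 24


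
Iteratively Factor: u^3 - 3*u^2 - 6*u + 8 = (u - 4)*(u^2 + u - 2) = (u - 4)*(u + 2)*(u - 1)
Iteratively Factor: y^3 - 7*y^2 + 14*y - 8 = (y - 2)*(y^2 - 5*y + 4) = (y - 4)*(y - 2)*(y - 1)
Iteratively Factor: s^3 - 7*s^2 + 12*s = (s)*(s^2 - 7*s + 12) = s*(s - 4)*(s - 3)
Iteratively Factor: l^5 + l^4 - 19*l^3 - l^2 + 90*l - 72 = (l + 3)*(l^4 - 2*l^3 - 13*l^2 + 38*l - 24) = (l - 3)*(l + 3)*(l^3 + l^2 - 10*l + 8) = (l - 3)*(l + 3)*(l + 4)*(l^2 - 3*l + 2) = (l - 3)*(l - 1)*(l + 3)*(l + 4)*(l - 2)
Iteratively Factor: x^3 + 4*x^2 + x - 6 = (x + 3)*(x^2 + x - 2) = (x - 1)*(x + 3)*(x + 2)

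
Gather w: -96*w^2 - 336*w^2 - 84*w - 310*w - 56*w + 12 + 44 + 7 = -432*w^2 - 450*w + 63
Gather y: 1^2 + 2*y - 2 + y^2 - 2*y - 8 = y^2 - 9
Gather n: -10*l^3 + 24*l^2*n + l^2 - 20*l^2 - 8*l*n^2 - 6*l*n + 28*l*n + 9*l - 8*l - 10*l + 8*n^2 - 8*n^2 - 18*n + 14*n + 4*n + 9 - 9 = -10*l^3 - 19*l^2 - 8*l*n^2 - 9*l + n*(24*l^2 + 22*l)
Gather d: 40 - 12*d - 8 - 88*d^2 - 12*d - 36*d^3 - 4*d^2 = -36*d^3 - 92*d^2 - 24*d + 32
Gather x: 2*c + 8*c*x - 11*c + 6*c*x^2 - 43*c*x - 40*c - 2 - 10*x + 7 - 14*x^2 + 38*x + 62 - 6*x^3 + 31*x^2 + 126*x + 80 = -49*c - 6*x^3 + x^2*(6*c + 17) + x*(154 - 35*c) + 147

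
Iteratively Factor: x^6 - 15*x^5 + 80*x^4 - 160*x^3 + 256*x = (x)*(x^5 - 15*x^4 + 80*x^3 - 160*x^2 + 256) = x*(x - 4)*(x^4 - 11*x^3 + 36*x^2 - 16*x - 64) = x*(x - 4)^2*(x^3 - 7*x^2 + 8*x + 16) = x*(x - 4)^2*(x + 1)*(x^2 - 8*x + 16) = x*(x - 4)^3*(x + 1)*(x - 4)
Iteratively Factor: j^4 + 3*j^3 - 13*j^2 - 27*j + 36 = (j - 3)*(j^3 + 6*j^2 + 5*j - 12) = (j - 3)*(j + 3)*(j^2 + 3*j - 4) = (j - 3)*(j - 1)*(j + 3)*(j + 4)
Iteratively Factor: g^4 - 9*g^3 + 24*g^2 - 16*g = (g)*(g^3 - 9*g^2 + 24*g - 16) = g*(g - 1)*(g^2 - 8*g + 16) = g*(g - 4)*(g - 1)*(g - 4)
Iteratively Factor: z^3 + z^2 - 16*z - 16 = (z + 4)*(z^2 - 3*z - 4) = (z - 4)*(z + 4)*(z + 1)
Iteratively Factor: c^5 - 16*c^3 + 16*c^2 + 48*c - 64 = (c - 2)*(c^4 + 2*c^3 - 12*c^2 - 8*c + 32) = (c - 2)^2*(c^3 + 4*c^2 - 4*c - 16) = (c - 2)^2*(c + 4)*(c^2 - 4) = (c - 2)^2*(c + 2)*(c + 4)*(c - 2)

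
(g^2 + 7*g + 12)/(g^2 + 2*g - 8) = (g + 3)/(g - 2)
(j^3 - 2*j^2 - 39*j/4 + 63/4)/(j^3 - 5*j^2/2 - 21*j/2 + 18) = (j - 7/2)/(j - 4)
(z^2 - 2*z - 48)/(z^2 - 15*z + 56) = (z + 6)/(z - 7)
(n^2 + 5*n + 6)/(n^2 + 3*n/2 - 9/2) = 2*(n + 2)/(2*n - 3)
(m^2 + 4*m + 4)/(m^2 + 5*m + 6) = (m + 2)/(m + 3)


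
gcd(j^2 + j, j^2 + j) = j^2 + j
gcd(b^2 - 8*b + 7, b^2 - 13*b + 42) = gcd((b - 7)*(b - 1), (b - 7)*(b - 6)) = b - 7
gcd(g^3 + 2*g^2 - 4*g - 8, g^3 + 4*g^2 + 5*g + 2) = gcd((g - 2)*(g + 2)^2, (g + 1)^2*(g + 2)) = g + 2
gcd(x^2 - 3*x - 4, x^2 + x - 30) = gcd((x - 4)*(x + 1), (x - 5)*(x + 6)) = 1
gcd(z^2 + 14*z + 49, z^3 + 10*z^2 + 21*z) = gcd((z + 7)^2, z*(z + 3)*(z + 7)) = z + 7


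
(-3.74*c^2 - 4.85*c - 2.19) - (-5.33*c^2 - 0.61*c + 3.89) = 1.59*c^2 - 4.24*c - 6.08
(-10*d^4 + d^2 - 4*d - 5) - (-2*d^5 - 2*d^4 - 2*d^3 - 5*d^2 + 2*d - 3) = 2*d^5 - 8*d^4 + 2*d^3 + 6*d^2 - 6*d - 2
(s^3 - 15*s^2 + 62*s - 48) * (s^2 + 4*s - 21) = s^5 - 11*s^4 - 19*s^3 + 515*s^2 - 1494*s + 1008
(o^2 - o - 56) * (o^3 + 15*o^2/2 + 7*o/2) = o^5 + 13*o^4/2 - 60*o^3 - 847*o^2/2 - 196*o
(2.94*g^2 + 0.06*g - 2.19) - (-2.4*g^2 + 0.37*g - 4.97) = 5.34*g^2 - 0.31*g + 2.78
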